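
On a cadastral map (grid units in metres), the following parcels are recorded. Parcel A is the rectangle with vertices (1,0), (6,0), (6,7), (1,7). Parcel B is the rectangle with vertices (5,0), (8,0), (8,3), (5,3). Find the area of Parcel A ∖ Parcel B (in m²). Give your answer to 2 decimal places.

|Parcel A∩Parcel B|: x∈[5,6], y∈[0,3] → 1·3 = 3.
|Parcel A| = 35.
|Parcel A ∖ Parcel B| = |Parcel A| − |Parcel A∩Parcel B| = 35 − 3 = 32.00.

32.00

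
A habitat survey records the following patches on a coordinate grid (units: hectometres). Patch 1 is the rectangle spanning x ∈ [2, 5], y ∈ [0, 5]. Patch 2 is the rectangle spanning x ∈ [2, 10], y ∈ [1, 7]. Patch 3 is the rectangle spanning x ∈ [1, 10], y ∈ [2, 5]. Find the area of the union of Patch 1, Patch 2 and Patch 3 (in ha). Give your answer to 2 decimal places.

By inclusion–exclusion:
Individual areas: |Patch 1| = 15, |Patch 2| = 48, |Patch 3| = 27.
|Patch 1∩Patch 2|: x∈[2,5], y∈[1,5] → 3·4 = 12.
|Patch 1∩Patch 3|: x∈[2,5], y∈[2,5] → 3·3 = 9.
|Patch 2∩Patch 3|: x∈[2,10], y∈[2,5] → 8·3 = 24.
|Patch 1∩Patch 2∩Patch 3| = 9.
|Patch 1 ∪ Patch 2 ∪ Patch 3| = 90 − 45 + 9 = 54.00.

54.00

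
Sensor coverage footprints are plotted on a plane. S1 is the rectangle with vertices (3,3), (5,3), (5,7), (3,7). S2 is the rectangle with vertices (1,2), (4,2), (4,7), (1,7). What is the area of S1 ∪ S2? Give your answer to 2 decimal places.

By inclusion–exclusion:
Individual areas: |S1| = 8, |S2| = 15.
|S1∩S2|: x∈[3,4], y∈[3,7] → 1·4 = 4.
|S1 ∪ S2| = 23 − 4 = 19.00.

19.00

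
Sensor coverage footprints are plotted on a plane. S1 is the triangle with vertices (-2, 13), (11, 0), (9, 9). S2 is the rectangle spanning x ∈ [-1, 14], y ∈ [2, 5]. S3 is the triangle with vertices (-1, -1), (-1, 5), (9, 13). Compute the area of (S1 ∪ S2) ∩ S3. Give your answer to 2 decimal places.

15.71

|S1 ∪ S2| = 82.3333.
|(S1 ∪ S2) ∩ S3| = 15.71.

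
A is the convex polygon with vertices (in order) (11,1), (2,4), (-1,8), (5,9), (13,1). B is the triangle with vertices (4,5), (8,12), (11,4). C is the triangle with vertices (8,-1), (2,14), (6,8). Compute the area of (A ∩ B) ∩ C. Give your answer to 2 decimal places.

The region (A ∩ B) ∩ C is the polygon with vertices (5.697,4.758), (4.941,6.647), (5.818,8.182), (6,8), (6.754,4.607).
By the shoelace formula its area is 3.47.

3.47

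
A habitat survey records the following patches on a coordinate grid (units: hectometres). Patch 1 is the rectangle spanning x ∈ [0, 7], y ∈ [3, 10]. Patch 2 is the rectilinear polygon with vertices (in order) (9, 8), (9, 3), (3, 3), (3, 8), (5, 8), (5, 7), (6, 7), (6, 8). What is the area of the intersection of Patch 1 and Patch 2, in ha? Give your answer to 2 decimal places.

19.00

The intersection is the polygon with vertices (7,3), (3,3), (3,8), (5,8), (5,7), (6,7), (6,8), (7,8).
By the shoelace formula its area is 19.00.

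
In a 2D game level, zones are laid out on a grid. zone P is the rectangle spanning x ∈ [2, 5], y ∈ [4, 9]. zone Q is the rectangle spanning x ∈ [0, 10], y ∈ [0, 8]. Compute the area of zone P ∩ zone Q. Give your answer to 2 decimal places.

12.00

|zone P∩zone Q|: x∈[2,5], y∈[4,8] → 3·4 = 12.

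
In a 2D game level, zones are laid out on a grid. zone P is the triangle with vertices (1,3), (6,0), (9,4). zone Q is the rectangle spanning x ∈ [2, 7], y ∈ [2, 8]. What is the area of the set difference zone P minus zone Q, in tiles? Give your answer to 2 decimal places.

|zone P| = 14.5, |zone P∩zone Q| = 7.0542.
|zone P ∖ zone Q| = |zone P| − |zone P∩zone Q| = 14.5 − 7.0542 = 7.45.

7.45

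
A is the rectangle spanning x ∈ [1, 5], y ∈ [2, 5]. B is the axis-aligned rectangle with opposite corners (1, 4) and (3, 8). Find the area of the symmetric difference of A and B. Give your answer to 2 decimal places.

16.00

|A∩B|: x∈[1,3], y∈[4,5] → 2·1 = 2.
|A △ B| = |A| + |B| − 2·|A∩B| = 12 + 8 − 4 = 16.00.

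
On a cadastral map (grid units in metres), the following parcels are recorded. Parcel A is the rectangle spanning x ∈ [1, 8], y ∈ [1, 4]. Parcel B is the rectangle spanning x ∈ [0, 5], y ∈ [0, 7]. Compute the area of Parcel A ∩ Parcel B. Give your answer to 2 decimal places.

|Parcel A∩Parcel B|: x∈[1,5], y∈[1,4] → 4·3 = 12.

12.00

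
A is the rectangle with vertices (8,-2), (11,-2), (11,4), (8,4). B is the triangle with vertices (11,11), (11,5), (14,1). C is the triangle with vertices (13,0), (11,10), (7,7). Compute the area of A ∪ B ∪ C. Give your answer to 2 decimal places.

By inclusion–exclusion:
Individual areas: |A| = 18, |B| = 9, |C| = 23.
|A∩B| = 0.
|A∩C| = 1.1905.
|B∩C| = 3.4091.
|A∩B∩C| = 0.
|A ∪ B ∪ C| = 50 − 4.5996 + 0 = 45.40.

45.40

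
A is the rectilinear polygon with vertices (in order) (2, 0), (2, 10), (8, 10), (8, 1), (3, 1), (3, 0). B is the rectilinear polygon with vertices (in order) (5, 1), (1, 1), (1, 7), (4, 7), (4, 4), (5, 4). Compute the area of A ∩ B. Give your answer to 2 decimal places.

15.00

The intersection is the polygon with vertices (2,7), (4,7), (4,4), (5,4), (5,1), (3,1), (2,1).
By the shoelace formula its area is 15.00.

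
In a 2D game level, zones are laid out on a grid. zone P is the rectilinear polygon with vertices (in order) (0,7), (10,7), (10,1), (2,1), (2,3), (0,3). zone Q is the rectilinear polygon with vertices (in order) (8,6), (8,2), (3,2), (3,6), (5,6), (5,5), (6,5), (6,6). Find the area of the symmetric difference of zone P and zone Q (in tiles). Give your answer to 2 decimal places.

37.00

|zone P| = 56, |zone Q| = 19, |zone P∩zone Q| = 19.
|zone P △ zone Q| = |zone P| + |zone Q| − 2·|zone P∩zone Q| = 56 + 19 − 38 = 37.00.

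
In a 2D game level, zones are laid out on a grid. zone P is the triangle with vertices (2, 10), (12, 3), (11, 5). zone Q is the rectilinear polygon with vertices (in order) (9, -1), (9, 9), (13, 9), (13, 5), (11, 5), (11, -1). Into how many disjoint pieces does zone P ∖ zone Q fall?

zone P ∖ zone Q splits into 2 disjoint pieces (area 3.5389, area 0.65).

2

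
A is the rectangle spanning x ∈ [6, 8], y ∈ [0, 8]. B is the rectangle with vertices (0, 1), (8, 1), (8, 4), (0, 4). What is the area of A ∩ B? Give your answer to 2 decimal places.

6.00

|A∩B|: x∈[6,8], y∈[1,4] → 2·3 = 6.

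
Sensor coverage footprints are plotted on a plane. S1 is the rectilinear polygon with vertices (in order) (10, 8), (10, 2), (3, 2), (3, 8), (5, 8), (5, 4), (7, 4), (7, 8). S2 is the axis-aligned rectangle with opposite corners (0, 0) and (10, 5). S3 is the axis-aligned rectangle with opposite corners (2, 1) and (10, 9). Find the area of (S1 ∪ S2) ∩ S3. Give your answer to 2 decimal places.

47.00

|S1 ∪ S2| = 65.
|(S1 ∪ S2) ∩ S3| = 47.00.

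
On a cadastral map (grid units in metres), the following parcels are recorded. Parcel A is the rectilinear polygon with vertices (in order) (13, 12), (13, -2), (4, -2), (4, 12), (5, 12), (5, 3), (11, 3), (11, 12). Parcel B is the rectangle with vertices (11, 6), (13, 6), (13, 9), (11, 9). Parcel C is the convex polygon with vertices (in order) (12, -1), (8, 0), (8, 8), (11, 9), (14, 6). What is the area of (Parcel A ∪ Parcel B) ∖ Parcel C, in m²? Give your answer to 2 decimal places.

45.75

|Parcel A ∪ Parcel B| = 72.
|(Parcel A ∪ Parcel B) ∩ Parcel C| = 26.25.
|(Parcel A ∪ Parcel B) ∖ Parcel C| = 72 − 26.25 = 45.75.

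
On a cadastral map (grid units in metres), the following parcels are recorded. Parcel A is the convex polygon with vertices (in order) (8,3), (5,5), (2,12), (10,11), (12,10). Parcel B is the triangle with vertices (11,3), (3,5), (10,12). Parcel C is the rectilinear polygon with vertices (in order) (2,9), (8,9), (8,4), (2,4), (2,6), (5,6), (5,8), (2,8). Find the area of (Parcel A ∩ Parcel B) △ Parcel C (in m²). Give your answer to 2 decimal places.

25.86

|Parcel A ∩ Parcel B| = 26.6881.
|(Parcel A ∩ Parcel B) ∩ Parcel C| = 12.4143.
|(Parcel A ∩ Parcel B) △ Parcel C| = 26.6881 + 24 − 24.8286 = 25.86.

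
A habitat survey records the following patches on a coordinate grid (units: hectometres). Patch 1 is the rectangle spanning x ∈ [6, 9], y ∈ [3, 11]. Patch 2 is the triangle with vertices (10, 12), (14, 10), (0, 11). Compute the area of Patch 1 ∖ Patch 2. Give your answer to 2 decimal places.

|Patch 1| = 24, |Patch 1∩Patch 2| = 1.6071.
|Patch 1 ∖ Patch 2| = |Patch 1| − |Patch 1∩Patch 2| = 24 − 1.6071 = 22.39.

22.39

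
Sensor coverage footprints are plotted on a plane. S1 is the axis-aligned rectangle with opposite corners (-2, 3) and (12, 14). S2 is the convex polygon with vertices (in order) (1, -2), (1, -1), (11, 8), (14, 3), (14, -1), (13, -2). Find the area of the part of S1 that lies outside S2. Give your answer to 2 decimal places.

135.94

|S1| = 154, |S1∩S2| = 18.0556.
|S1 ∖ S2| = |S1| − |S1∩S2| = 154 − 18.0556 = 135.94.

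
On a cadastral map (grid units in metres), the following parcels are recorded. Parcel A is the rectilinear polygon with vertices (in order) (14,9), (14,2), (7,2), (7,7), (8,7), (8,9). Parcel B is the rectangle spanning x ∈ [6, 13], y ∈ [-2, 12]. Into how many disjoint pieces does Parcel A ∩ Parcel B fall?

Parcel A ∩ Parcel B is a single connected region.

1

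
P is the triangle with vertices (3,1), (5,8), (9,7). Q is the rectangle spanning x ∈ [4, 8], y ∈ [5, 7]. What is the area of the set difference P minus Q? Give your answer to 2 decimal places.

|P| = 15, |P∩Q| = 6.6429.
|P ∖ Q| = |P| − |P∩Q| = 15 − 6.6429 = 8.36.

8.36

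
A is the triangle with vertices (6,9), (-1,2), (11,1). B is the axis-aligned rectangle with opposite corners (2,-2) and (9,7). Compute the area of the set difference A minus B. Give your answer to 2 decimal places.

|A| = 45.5, |A∩B| = 34.3417.
|A ∖ B| = |A| − |A∩B| = 45.5 − 34.3417 = 11.16.

11.16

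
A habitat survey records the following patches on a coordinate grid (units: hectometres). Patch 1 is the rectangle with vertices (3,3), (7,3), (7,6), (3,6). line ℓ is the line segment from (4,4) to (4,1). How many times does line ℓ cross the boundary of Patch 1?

1

The segment meets the boundary at (4,3).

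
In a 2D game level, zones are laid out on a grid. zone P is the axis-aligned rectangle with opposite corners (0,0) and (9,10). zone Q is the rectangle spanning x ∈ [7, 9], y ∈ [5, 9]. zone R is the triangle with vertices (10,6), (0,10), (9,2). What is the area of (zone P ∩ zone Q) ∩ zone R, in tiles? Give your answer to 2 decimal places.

The region (zone P ∩ zone Q) ∩ zone R is the polygon with vertices (7,5), (7,7.2), (9,6.4), (9,5).
By the shoelace formula its area is 3.60.

3.60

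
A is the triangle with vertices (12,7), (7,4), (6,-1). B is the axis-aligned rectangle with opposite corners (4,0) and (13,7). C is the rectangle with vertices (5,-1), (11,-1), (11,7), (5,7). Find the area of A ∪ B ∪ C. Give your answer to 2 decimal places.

By inclusion–exclusion:
Individual areas: |A| = 11, |B| = 63, |C| = 48.
|A∩B| = 10.725.
|A∩C| = 10.6333.
|B∩C|: x∈[5,11], y∈[0,7] → 6·7 = 42.
|A∩B∩C| = 10.3583.
|A ∪ B ∪ C| = 122 − 63.3583 + 10.3583 = 69.00.

69.00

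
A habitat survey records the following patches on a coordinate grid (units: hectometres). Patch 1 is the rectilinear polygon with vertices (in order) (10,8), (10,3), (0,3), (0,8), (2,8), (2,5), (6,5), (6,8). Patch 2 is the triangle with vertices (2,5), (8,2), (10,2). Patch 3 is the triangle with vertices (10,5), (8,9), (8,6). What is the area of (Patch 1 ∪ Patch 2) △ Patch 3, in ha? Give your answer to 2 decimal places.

37.17

|Patch 1 ∪ Patch 2| = 39.6667.
|(Patch 1 ∪ Patch 2) ∩ Patch 3| = 2.75.
|(Patch 1 ∪ Patch 2) △ Patch 3| = 39.6667 + 3 − 5.5 = 37.17.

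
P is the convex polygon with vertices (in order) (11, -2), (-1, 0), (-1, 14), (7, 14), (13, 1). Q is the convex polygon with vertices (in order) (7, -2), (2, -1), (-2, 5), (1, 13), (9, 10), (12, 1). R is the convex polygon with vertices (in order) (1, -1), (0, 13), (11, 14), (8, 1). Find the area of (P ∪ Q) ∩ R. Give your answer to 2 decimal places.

|P ∪ Q| = 175.4813.
|(P ∪ Q) ∩ R| = 108.85.

108.85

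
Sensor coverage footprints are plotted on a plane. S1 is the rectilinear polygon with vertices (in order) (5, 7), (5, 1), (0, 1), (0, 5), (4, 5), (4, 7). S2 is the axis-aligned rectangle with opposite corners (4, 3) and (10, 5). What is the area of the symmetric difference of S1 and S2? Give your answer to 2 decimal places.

30.00

|S1| = 22, |S2| = 12, |S1∩S2| = 2.
|S1 △ S2| = |S1| + |S2| − 2·|S1∩S2| = 22 + 12 − 4 = 30.00.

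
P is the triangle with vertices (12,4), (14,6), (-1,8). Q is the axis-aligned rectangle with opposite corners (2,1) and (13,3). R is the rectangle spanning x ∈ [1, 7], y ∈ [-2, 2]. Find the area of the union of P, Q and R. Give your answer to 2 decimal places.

58.00

By inclusion–exclusion:
Individual areas: |P| = 17, |Q| = 22, |R| = 24.
|P∩Q| = 0.
|P∩R| = 0.
|Q∩R|: x∈[2,7], y∈[1,2] → 5·1 = 5.
|P∩Q∩R| = 0.
|P ∪ Q ∪ R| = 63 − 5 + 0 = 58.00.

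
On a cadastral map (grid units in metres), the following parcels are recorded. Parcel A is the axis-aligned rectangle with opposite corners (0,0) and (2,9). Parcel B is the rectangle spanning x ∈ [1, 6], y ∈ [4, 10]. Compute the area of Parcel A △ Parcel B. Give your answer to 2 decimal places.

38.00

|Parcel A∩Parcel B|: x∈[1,2], y∈[4,9] → 1·5 = 5.
|Parcel A △ Parcel B| = |Parcel A| + |Parcel B| − 2·|Parcel A∩Parcel B| = 18 + 30 − 10 = 38.00.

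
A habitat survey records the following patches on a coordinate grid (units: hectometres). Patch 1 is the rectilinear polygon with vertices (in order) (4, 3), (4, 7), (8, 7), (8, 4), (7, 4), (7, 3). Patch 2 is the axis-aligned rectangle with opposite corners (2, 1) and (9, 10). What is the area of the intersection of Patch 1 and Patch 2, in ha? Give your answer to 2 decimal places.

The intersection is the polygon with vertices (4,7), (8,7), (8,4), (7,4), (7,3), (4,3).
By the shoelace formula its area is 15.00.

15.00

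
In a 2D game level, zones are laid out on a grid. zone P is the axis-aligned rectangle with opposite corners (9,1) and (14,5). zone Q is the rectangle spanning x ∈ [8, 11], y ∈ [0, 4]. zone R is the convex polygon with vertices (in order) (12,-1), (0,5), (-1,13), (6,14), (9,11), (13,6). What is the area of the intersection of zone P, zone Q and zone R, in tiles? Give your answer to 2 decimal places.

The intersection is the polygon with vertices (9,4), (11,4), (11,1), (9,1).
By the shoelace formula its area is 6.00.

6.00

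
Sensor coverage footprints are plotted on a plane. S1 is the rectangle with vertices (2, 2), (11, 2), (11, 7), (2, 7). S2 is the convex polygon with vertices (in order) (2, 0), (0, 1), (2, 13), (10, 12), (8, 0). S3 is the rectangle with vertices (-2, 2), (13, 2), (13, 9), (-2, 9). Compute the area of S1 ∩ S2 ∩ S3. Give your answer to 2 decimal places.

33.75

The intersection is the polygon with vertices (2,7), (9.167,7), (8.333,2), (2,2).
By the shoelace formula its area is 33.75.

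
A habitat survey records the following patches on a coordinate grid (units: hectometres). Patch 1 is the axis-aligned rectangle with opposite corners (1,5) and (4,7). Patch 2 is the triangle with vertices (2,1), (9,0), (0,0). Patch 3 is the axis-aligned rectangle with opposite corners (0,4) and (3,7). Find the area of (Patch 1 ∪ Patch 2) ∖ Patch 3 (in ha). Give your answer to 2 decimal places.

|Patch 1 ∪ Patch 2| = 10.5.
|(Patch 1 ∪ Patch 2) ∩ Patch 3| = 4.
|(Patch 1 ∪ Patch 2) ∖ Patch 3| = 10.5 − 4 = 6.50.

6.50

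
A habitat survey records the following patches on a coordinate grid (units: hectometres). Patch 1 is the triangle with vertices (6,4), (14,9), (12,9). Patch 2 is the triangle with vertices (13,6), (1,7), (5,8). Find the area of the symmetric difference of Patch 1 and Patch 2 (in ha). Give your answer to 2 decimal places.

12.05

|Patch 1| = 5, |Patch 2| = 8, |Patch 1∩Patch 2| = 0.4747.
|Patch 1 △ Patch 2| = |Patch 1| + |Patch 2| − 2·|Patch 1∩Patch 2| = 5 + 8 − 0.9494 = 12.05.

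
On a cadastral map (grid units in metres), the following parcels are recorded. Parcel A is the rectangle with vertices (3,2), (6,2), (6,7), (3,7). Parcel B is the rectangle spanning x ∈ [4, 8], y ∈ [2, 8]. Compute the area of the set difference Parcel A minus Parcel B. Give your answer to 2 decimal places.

|Parcel A∩Parcel B|: x∈[4,6], y∈[2,7] → 2·5 = 10.
|Parcel A| = 15.
|Parcel A ∖ Parcel B| = |Parcel A| − |Parcel A∩Parcel B| = 15 − 10 = 5.00.

5.00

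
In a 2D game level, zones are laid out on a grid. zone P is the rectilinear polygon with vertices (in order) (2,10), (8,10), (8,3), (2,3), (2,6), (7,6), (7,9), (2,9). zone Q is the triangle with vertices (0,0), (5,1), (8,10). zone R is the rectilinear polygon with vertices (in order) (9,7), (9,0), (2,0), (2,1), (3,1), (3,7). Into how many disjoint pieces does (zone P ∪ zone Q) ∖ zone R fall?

2

(zone P ∪ zone Q) ∖ zone R splits into 2 disjoint pieces (area 9.225, area 7).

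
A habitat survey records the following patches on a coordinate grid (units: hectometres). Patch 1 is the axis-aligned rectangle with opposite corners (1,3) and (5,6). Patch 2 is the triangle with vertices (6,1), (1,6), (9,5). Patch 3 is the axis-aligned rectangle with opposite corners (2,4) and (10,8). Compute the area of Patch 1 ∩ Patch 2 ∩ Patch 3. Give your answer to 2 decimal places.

4.56

The intersection is the polygon with vertices (2,5), (2,5.875), (5,5.5), (5,4), (3,4).
By the shoelace formula its area is 4.56.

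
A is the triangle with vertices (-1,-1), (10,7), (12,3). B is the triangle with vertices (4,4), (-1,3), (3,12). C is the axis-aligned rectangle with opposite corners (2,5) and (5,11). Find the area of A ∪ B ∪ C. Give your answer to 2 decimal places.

By inclusion–exclusion:
Individual areas: |A| = 30, |B| = 20.5, |C| = 18.
|A∩B| = 0.
|A∩C| = 0.
|B∩C| = 8.6528.
|A∩B∩C| = 0.
|A ∪ B ∪ C| = 68.5 − 8.6528 + 0 = 59.85.

59.85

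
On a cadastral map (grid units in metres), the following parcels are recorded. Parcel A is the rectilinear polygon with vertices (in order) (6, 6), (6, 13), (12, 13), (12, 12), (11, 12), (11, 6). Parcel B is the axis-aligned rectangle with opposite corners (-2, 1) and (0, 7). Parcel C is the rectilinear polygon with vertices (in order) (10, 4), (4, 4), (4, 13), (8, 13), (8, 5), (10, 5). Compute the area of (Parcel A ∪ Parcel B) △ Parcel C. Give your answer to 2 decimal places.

58.00

|Parcel A ∪ Parcel B| = 48.
|(Parcel A ∪ Parcel B) ∩ Parcel C| = 14.
|(Parcel A ∪ Parcel B) △ Parcel C| = 48 + 38 − 28 = 58.00.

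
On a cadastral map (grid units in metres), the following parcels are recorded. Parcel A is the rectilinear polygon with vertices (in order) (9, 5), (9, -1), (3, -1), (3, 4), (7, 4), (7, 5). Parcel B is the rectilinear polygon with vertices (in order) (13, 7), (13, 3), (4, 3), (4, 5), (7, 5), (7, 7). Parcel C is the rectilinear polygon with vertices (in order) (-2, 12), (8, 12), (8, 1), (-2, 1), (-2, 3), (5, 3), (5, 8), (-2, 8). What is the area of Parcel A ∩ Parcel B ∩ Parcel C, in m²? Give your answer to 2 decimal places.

4.00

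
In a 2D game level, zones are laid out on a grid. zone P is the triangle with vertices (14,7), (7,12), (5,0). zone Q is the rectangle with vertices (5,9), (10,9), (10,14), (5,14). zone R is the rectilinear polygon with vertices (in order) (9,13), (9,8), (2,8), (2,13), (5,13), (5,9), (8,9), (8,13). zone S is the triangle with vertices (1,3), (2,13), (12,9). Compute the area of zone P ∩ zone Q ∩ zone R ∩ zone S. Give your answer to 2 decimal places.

1.40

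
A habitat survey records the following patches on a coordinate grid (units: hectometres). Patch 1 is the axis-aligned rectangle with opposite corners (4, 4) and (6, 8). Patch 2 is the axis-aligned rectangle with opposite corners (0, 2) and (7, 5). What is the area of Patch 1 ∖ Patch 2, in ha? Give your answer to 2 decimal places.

|Patch 1∩Patch 2|: x∈[4,6], y∈[4,5] → 2·1 = 2.
|Patch 1| = 8.
|Patch 1 ∖ Patch 2| = |Patch 1| − |Patch 1∩Patch 2| = 8 − 2 = 6.00.

6.00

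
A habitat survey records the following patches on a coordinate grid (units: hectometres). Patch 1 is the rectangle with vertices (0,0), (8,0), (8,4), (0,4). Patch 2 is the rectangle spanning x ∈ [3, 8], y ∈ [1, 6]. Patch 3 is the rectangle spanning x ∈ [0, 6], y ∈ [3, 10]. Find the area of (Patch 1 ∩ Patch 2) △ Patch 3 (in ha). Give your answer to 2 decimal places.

51.00

|Patch 1 ∩ Patch 2| = 15.
|(Patch 1 ∩ Patch 2) ∩ Patch 3| = 3.
|(Patch 1 ∩ Patch 2) △ Patch 3| = 15 + 42 − 6 = 51.00.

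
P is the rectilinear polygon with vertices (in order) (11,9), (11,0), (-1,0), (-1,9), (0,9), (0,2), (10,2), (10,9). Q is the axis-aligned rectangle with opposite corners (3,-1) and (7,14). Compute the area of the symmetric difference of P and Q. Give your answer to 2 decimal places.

|P| = 38, |Q| = 60, |P∩Q| = 8.
|P △ Q| = |P| + |Q| − 2·|P∩Q| = 38 + 60 − 16 = 82.00.

82.00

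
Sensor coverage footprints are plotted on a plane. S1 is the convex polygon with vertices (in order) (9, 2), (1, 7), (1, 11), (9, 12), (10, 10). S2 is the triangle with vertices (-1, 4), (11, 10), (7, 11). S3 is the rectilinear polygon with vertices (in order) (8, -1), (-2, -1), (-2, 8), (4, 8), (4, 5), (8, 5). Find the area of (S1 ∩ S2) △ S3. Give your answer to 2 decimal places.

88.38

|S1 ∩ S2| = 15.5835.
|(S1 ∩ S2) ∩ S3| = 2.6002.
|(S1 ∩ S2) △ S3| = 15.5835 + 78 − 5.2004 = 88.38.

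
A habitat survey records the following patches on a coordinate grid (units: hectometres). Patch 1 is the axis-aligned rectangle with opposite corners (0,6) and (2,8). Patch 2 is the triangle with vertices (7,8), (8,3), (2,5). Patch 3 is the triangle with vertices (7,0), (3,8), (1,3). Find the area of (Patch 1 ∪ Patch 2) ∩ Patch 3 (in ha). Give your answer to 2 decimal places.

The region (Patch 1 ∪ Patch 2) ∩ Patch 3 is the polygon with vertices (2,5), (3.923,6.154), (5,4).
By the shoelace formula its area is 2.69.

2.69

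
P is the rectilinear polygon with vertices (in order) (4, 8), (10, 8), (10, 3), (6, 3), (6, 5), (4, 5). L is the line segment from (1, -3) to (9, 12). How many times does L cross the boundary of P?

2

The segment meets the boundary at (6.867,8), (5.267,5).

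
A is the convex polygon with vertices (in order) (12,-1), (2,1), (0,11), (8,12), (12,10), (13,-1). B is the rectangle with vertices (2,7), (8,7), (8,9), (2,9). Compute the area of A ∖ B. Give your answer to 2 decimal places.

|A| = 129.5, |A∩B| = 12.
|A ∖ B| = |A| − |A∩B| = 129.5 − 12 = 117.50.

117.50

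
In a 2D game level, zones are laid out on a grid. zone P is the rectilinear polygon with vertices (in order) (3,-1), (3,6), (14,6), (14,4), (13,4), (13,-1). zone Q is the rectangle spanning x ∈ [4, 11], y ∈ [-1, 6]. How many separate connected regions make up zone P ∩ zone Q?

zone P ∩ zone Q is a single connected region.

1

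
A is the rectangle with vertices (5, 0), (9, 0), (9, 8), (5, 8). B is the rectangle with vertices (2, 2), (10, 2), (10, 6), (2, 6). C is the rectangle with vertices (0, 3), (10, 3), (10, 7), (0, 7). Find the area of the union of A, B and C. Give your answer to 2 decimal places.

By inclusion–exclusion:
Individual areas: |A| = 32, |B| = 32, |C| = 40.
|A∩B|: x∈[5,9], y∈[2,6] → 4·4 = 16.
|A∩C|: x∈[5,9], y∈[3,7] → 4·4 = 16.
|B∩C|: x∈[2,10], y∈[3,6] → 8·3 = 24.
|A∩B∩C| = 12.
|A ∪ B ∪ C| = 104 − 56 + 12 = 60.00.

60.00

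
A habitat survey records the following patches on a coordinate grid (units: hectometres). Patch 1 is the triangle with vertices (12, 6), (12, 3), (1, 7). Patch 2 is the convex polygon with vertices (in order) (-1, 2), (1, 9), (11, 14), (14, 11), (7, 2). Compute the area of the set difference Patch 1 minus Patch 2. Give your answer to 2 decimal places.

6.79

|Patch 1| = 16.5, |Patch 1∩Patch 2| = 9.7085.
|Patch 1 ∖ Patch 2| = |Patch 1| − |Patch 1∩Patch 2| = 16.5 − 9.7085 = 6.79.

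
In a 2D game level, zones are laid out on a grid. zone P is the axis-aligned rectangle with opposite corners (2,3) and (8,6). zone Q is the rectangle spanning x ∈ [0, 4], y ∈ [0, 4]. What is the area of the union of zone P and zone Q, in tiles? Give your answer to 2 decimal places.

32.00

By inclusion–exclusion:
Individual areas: |zone P| = 18, |zone Q| = 16.
|zone P∩zone Q|: x∈[2,4], y∈[3,4] → 2·1 = 2.
|zone P ∪ zone Q| = 34 − 2 = 32.00.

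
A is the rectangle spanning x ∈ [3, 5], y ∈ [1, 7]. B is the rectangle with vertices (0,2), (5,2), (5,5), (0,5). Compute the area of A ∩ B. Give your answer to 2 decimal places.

|A∩B|: x∈[3,5], y∈[2,5] → 2·3 = 6.

6.00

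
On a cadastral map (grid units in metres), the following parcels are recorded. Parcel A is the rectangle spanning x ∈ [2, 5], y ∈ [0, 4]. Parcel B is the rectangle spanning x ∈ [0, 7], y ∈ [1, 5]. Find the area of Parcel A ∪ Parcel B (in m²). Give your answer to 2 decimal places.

By inclusion–exclusion:
Individual areas: |Parcel A| = 12, |Parcel B| = 28.
|Parcel A∩Parcel B|: x∈[2,5], y∈[1,4] → 3·3 = 9.
|Parcel A ∪ Parcel B| = 40 − 9 = 31.00.

31.00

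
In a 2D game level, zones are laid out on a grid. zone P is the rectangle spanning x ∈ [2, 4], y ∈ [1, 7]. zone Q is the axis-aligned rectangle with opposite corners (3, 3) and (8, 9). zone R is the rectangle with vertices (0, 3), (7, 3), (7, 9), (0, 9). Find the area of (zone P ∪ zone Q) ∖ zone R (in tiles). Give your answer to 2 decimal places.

|zone P ∪ zone Q| = 38.
|(zone P ∪ zone Q) ∩ zone R| = 28.
|(zone P ∪ zone Q) ∖ zone R| = 38 − 28 = 10.00.

10.00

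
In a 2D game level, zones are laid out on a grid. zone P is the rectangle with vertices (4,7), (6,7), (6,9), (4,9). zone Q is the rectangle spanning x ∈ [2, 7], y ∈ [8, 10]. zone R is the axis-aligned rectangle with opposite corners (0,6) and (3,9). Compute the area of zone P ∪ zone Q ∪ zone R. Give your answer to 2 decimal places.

By inclusion–exclusion:
Individual areas: |zone P| = 4, |zone Q| = 10, |zone R| = 9.
|zone P∩zone Q|: x∈[4,6], y∈[8,9] → 2·1 = 2.
|zone P∩zone R| = 0 (no overlap).
|zone Q∩zone R|: x∈[2,3], y∈[8,9] → 1·1 = 1.
|zone P∩zone Q∩zone R| = 0.
|zone P ∪ zone Q ∪ zone R| = 23 − 3 + 0 = 20.00.

20.00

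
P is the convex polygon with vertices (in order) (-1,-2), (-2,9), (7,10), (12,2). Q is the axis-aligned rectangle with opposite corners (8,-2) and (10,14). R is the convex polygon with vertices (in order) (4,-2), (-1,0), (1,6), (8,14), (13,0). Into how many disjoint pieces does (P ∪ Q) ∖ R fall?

3

(P ∪ Q) ∖ R splits into 3 disjoint pieces (area 26.2107, area 5.6, area 2.2222).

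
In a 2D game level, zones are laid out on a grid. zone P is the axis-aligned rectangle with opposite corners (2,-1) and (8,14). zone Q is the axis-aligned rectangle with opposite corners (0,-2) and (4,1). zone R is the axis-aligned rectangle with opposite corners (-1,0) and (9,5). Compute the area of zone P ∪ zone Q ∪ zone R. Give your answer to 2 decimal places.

By inclusion–exclusion:
Individual areas: |zone P| = 90, |zone Q| = 12, |zone R| = 50.
|zone P∩zone Q|: x∈[2,4], y∈[-1,1] → 2·2 = 4.
|zone P∩zone R|: x∈[2,8], y∈[0,5] → 6·5 = 30.
|zone Q∩zone R|: x∈[0,4], y∈[0,1] → 4·1 = 4.
|zone P∩zone Q∩zone R| = 2.
|zone P ∪ zone Q ∪ zone R| = 152 − 38 + 2 = 116.00.

116.00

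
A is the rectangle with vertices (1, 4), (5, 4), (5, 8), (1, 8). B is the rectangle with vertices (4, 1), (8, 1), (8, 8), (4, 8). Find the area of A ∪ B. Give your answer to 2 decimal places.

By inclusion–exclusion:
Individual areas: |A| = 16, |B| = 28.
|A∩B|: x∈[4,5], y∈[4,8] → 1·4 = 4.
|A ∪ B| = 44 − 4 = 40.00.

40.00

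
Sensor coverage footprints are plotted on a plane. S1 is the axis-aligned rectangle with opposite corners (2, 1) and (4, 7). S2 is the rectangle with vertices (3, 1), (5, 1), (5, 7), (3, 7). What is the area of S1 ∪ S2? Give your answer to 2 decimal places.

By inclusion–exclusion:
Individual areas: |S1| = 12, |S2| = 12.
|S1∩S2|: x∈[3,4], y∈[1,7] → 1·6 = 6.
|S1 ∪ S2| = 24 − 6 = 18.00.

18.00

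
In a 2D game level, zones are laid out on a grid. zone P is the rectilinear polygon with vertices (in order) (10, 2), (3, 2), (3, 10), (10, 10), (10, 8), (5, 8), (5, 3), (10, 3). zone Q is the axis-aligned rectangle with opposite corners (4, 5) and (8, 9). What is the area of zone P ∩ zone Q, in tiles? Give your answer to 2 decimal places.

The intersection is the polygon with vertices (5,8), (5,5), (4,5), (4,9), (8,9), (8,8).
By the shoelace formula its area is 7.00.

7.00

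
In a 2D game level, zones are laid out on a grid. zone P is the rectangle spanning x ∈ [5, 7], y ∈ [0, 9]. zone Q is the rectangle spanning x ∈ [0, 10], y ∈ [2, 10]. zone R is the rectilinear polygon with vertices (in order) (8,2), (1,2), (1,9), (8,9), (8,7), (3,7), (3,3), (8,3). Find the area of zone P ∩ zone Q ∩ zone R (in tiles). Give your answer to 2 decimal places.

6.00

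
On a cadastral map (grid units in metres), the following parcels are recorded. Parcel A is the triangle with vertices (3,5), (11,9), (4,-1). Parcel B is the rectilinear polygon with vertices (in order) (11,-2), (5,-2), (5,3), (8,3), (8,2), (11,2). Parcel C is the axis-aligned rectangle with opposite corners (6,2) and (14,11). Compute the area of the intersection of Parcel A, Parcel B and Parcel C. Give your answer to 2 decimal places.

The intersection is the polygon with vertices (6.8,3), (6.1,2), (6,2), (6,3).
By the shoelace formula its area is 0.45.

0.45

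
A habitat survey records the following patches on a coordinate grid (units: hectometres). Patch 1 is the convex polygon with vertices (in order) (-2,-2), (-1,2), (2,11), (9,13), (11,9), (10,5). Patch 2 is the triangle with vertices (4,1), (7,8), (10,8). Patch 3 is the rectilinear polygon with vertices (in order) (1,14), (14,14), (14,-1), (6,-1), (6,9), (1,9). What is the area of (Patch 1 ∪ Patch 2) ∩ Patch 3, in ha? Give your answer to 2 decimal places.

48.33

The region (Patch 1 ∪ Patch 2) ∩ Patch 3 is the polygon with vertices (2,11), (9,13), (11,9), (10,5), (6,2.667), (6,9), (1.333,9).
By the shoelace formula its area is 48.33.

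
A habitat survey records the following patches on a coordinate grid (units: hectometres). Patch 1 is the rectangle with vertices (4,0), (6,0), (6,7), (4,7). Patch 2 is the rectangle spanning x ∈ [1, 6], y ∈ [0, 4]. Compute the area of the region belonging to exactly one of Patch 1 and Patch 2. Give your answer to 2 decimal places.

|Patch 1∩Patch 2|: x∈[4,6], y∈[0,4] → 2·4 = 8.
|Patch 1 △ Patch 2| = |Patch 1| + |Patch 2| − 2·|Patch 1∩Patch 2| = 14 + 20 − 16 = 18.00.

18.00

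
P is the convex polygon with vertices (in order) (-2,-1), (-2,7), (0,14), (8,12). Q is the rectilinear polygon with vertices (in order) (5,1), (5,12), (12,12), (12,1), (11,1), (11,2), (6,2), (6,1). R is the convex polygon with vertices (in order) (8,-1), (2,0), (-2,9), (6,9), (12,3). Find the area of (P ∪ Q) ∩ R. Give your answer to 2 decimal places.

55.34

|P ∪ Q| = 136.15.
|(P ∪ Q) ∩ R| = 55.34.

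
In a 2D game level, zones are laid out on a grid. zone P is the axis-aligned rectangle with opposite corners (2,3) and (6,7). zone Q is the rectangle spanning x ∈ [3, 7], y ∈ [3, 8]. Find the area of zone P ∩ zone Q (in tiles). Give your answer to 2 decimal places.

|zone P∩zone Q|: x∈[3,6], y∈[3,7] → 3·4 = 12.

12.00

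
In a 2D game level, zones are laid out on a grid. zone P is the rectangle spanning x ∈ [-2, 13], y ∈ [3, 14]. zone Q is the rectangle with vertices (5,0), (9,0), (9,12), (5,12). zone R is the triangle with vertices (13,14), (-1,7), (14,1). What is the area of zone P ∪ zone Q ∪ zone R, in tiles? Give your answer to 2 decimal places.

186.50

By inclusion–exclusion:
Individual areas: |zone P| = 165, |zone Q| = 48, |zone R| = 94.5.
|zone P∩zone Q|: x∈[5,9], y∈[3,12] → 4·9 = 36.
|zone P∩zone R| = 85.
|zone Q∩zone R| = 28.8.
|zone P∩zone Q∩zone R| = 28.8.
|zone P ∪ zone Q ∪ zone R| = 307.5 − 149.8 + 28.8 = 186.50.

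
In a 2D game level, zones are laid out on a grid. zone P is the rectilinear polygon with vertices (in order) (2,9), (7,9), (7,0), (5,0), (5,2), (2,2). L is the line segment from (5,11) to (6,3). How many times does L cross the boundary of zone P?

1

The segment meets the boundary at (5.25,9).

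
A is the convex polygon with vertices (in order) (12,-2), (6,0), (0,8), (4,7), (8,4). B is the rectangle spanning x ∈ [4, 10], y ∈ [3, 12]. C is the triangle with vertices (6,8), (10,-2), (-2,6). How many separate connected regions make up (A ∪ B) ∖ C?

(A ∪ B) ∖ C splits into 3 disjoint pieces (area 1, area 1.5395, area 45.3974).

3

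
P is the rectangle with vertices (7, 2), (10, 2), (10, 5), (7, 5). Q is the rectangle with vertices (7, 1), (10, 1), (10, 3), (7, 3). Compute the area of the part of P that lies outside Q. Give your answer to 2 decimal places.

6.00

|P∩Q|: x∈[7,10], y∈[2,3] → 3·1 = 3.
|P| = 9.
|P ∖ Q| = |P| − |P∩Q| = 9 − 3 = 6.00.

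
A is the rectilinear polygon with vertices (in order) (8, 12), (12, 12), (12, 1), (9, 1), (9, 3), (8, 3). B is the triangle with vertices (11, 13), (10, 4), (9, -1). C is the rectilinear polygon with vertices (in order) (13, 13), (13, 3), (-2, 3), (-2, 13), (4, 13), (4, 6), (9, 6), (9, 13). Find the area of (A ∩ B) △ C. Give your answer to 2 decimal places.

|A ∩ B| = 1.8698.
|(A ∩ B) ∩ C| = 1.527.
|(A ∩ B) △ C| = 1.8698 + 115 − 3.054 = 113.82.

113.82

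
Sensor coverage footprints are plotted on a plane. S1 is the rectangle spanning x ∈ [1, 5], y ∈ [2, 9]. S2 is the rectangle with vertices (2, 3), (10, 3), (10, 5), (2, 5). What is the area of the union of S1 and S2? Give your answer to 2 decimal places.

38.00

By inclusion–exclusion:
Individual areas: |S1| = 28, |S2| = 16.
|S1∩S2|: x∈[2,5], y∈[3,5] → 3·2 = 6.
|S1 ∪ S2| = 44 − 6 = 38.00.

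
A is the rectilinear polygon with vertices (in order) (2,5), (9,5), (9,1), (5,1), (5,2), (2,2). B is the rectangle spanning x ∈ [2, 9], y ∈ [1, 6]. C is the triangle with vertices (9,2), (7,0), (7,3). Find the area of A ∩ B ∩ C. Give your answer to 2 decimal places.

The intersection is the polygon with vertices (7,1), (7,3), (9,2), (8,1).
By the shoelace formula its area is 2.50.

2.50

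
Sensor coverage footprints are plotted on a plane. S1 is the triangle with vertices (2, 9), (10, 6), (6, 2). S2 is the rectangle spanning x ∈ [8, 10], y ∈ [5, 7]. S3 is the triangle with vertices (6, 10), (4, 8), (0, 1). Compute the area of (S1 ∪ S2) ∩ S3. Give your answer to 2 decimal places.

0.94

The region (S1 ∪ S2) ∩ S3 is the polygon with vertices (3.286,6.75), (4,8), (4.182,8.182), (4.667,8), (3.538,6.308).
By the shoelace formula its area is 0.94.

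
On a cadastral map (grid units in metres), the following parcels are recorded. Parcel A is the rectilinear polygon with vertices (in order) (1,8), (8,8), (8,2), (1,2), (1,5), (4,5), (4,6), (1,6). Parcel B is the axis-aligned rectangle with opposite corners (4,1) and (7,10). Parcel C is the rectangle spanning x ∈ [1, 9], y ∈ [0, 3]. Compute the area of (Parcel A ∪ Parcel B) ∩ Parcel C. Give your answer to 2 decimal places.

10.00

The region (Parcel A ∪ Parcel B) ∩ Parcel C is the polygon with vertices (8,2), (7,2), (7,1), (4,1), (4,2), (1,2), (1,3), (8,3).
By the shoelace formula its area is 10.00.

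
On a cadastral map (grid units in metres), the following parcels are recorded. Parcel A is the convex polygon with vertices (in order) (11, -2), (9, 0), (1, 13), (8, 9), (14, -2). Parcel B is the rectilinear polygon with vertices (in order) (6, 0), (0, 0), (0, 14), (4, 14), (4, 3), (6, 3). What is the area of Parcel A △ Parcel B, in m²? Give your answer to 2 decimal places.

106.52

|Parcel A| = 54, |Parcel B| = 62, |Parcel A∩Parcel B| = 4.7411.
|Parcel A △ Parcel B| = |Parcel A| + |Parcel B| − 2·|Parcel A∩Parcel B| = 54 + 62 − 9.4821 = 106.52.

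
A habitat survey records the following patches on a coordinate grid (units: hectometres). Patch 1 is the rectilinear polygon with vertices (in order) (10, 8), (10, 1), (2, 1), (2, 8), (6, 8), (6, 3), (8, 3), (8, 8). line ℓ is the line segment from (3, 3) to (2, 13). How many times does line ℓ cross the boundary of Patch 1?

The segment meets the boundary at (2.5,8).

1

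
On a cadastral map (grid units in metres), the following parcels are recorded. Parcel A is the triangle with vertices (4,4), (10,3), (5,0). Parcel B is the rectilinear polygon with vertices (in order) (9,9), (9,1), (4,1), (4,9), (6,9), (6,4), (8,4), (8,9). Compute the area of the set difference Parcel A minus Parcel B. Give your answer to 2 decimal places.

1.34

|Parcel A| = 11.5, |Parcel A∩Parcel B| = 10.1583.
|Parcel A ∖ Parcel B| = |Parcel A| − |Parcel A∩Parcel B| = 11.5 − 10.1583 = 1.34.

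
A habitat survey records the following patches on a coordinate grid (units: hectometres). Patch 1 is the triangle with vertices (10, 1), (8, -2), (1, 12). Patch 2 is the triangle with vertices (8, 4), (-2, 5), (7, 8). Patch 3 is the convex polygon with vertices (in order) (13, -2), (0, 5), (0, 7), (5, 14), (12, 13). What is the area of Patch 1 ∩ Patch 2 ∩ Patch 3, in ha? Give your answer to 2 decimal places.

The intersection is the polygon with vertices (4.857,7.286), (7.505,4.05), (4.842,4.316), (3.571,6.857).
By the shoelace formula its area is 5.86.

5.86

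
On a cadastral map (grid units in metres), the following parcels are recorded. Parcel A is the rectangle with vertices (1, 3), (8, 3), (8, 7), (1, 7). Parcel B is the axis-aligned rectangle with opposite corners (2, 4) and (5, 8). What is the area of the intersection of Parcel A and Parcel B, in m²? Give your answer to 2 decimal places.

|Parcel A∩Parcel B|: x∈[2,5], y∈[4,7] → 3·3 = 9.

9.00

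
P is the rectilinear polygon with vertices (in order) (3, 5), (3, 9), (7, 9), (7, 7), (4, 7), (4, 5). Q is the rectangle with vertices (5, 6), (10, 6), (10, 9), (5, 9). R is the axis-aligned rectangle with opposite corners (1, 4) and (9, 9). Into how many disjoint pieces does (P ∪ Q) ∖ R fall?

1

(P ∪ Q) ∖ R is a single connected region.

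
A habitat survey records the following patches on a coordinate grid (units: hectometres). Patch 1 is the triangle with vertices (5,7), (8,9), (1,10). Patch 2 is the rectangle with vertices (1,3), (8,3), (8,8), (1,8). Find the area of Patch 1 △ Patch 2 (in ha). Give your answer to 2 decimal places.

40.67

|Patch 1| = 8.5, |Patch 2| = 35, |Patch 1∩Patch 2| = 1.4167.
|Patch 1 △ Patch 2| = |Patch 1| + |Patch 2| − 2·|Patch 1∩Patch 2| = 8.5 + 35 − 2.8333 = 40.67.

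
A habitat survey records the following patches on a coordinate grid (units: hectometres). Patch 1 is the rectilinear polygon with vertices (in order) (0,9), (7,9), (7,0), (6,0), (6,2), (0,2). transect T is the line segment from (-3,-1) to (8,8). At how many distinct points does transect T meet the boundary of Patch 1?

The segment meets the boundary at (7,7.182), (0.667,2).

2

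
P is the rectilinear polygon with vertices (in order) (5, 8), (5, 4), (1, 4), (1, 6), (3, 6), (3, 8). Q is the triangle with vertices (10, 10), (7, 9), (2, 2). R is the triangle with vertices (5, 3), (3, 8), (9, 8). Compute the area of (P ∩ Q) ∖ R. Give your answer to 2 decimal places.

|P ∩ Q| = 1.2286.
|(P ∩ Q) ∩ R| = 0.7414.
|(P ∩ Q) ∖ R| = 1.2286 − 0.7414 = 0.49.

0.49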